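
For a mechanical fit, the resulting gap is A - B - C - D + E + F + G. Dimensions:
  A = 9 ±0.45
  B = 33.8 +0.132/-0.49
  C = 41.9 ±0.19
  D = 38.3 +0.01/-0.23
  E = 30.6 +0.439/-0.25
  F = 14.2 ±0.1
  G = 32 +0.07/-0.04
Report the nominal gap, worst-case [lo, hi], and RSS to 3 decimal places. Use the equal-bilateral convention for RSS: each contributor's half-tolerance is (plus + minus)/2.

nominal=-28.200 wc=[-29.372,-26.231] rss=0.694

Stack each dimension's contribution:
  +A: nom +9.000 → Σnom=9.000; wc +0.450/-0.450 → slack +0.450/-0.450; half-tol=0.450, Σhalf²=0.202500
  -B: nom -33.800 → Σnom=-24.800; wc +0.490/-0.132 → slack +0.940/-0.582; half-tol=0.311, Σhalf²=0.299221
  -C: nom -41.900 → Σnom=-66.700; wc +0.190/-0.190 → slack +1.130/-0.772; half-tol=0.190, Σhalf²=0.335321
  -D: nom -38.300 → Σnom=-105.000; wc +0.230/-0.010 → slack +1.360/-0.782; half-tol=0.120, Σhalf²=0.349721
  +E: nom +30.600 → Σnom=-74.400; wc +0.439/-0.250 → slack +1.799/-1.032; half-tol=0.345, Σhalf²=0.468401
  +F: nom +14.200 → Σnom=-60.200; wc +0.100/-0.100 → slack +1.899/-1.132; half-tol=0.100, Σhalf²=0.478401
  +G: nom +32.000 → Σnom=-28.200; wc +0.070/-0.040 → slack +1.969/-1.172; half-tol=0.055, Σhalf²=0.481426
Nominal = -28.200. Worst-case = [-28.200 - 1.172, -28.200 + 1.969] = [-29.372, -26.231]. RSS = √0.481426 = 0.694.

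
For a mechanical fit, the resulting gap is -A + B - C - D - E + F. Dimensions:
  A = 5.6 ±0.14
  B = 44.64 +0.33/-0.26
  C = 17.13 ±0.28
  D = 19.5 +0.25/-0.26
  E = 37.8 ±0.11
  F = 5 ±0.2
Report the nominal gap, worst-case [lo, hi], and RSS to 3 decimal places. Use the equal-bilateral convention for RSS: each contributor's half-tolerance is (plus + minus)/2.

nominal=-30.390 wc=[-31.630,-29.070] rss=0.550

Stack each dimension's contribution:
  -A: nom -5.600 → Σnom=-5.600; wc +0.140/-0.140 → slack +0.140/-0.140; half-tol=0.140, Σhalf²=0.019600
  +B: nom +44.640 → Σnom=39.040; wc +0.330/-0.260 → slack +0.470/-0.400; half-tol=0.295, Σhalf²=0.106625
  -C: nom -17.130 → Σnom=21.910; wc +0.280/-0.280 → slack +0.750/-0.680; half-tol=0.280, Σhalf²=0.185025
  -D: nom -19.500 → Σnom=2.410; wc +0.260/-0.250 → slack +1.010/-0.930; half-tol=0.255, Σhalf²=0.250050
  -E: nom -37.800 → Σnom=-35.390; wc +0.110/-0.110 → slack +1.120/-1.040; half-tol=0.110, Σhalf²=0.262150
  +F: nom +5.000 → Σnom=-30.390; wc +0.200/-0.200 → slack +1.320/-1.240; half-tol=0.200, Σhalf²=0.302150
Nominal = -30.390. Worst-case = [-30.390 - 1.240, -30.390 + 1.320] = [-31.630, -29.070]. RSS = √0.302150 = 0.550.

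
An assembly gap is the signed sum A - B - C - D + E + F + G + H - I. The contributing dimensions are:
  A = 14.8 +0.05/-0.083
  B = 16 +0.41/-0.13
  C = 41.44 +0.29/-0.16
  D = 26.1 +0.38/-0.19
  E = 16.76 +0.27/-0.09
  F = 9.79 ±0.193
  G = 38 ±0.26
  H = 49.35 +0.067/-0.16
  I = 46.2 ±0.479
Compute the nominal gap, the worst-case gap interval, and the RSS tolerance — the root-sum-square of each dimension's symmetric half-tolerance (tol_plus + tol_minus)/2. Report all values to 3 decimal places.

nominal=-1.040 wc=[-3.385,0.759] rss=0.767

Stack each dimension's contribution:
  +A: nom +14.800 → Σnom=14.800; wc +0.050/-0.083 → slack +0.050/-0.083; half-tol=0.067, Σhalf²=0.004422
  -B: nom -16.000 → Σnom=-1.200; wc +0.130/-0.410 → slack +0.180/-0.493; half-tol=0.270, Σhalf²=0.077322
  -C: nom -41.440 → Σnom=-42.640; wc +0.160/-0.290 → slack +0.340/-0.783; half-tol=0.225, Σhalf²=0.127947
  -D: nom -26.100 → Σnom=-68.740; wc +0.190/-0.380 → slack +0.530/-1.163; half-tol=0.285, Σhalf²=0.209172
  +E: nom +16.760 → Σnom=-51.980; wc +0.270/-0.090 → slack +0.800/-1.253; half-tol=0.180, Σhalf²=0.241572
  +F: nom +9.790 → Σnom=-42.190; wc +0.193/-0.193 → slack +0.993/-1.446; half-tol=0.193, Σhalf²=0.278821
  +G: nom +38.000 → Σnom=-4.190; wc +0.260/-0.260 → slack +1.253/-1.706; half-tol=0.260, Σhalf²=0.346421
  +H: nom +49.350 → Σnom=45.160; wc +0.067/-0.160 → slack +1.320/-1.866; half-tol=0.114, Σhalf²=0.359303
  -I: nom -46.200 → Σnom=-1.040; wc +0.479/-0.479 → slack +1.799/-2.345; half-tol=0.479, Σhalf²=0.588745
Nominal = -1.040. Worst-case = [-1.040 - 2.345, -1.040 + 1.799] = [-3.385, 0.759]. RSS = √0.588745 = 0.767.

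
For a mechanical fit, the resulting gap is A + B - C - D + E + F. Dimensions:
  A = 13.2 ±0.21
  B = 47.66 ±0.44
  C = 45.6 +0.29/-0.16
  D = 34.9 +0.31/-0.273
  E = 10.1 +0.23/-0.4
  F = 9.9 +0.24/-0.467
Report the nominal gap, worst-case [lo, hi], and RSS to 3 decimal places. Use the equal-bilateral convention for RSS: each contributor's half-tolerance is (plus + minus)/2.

nominal=0.360 wc=[-1.757,1.913] rss=0.773

Stack each dimension's contribution:
  +A: nom +13.200 → Σnom=13.200; wc +0.210/-0.210 → slack +0.210/-0.210; half-tol=0.210, Σhalf²=0.044100
  +B: nom +47.660 → Σnom=60.860; wc +0.440/-0.440 → slack +0.650/-0.650; half-tol=0.440, Σhalf²=0.237700
  -C: nom -45.600 → Σnom=15.260; wc +0.160/-0.290 → slack +0.810/-0.940; half-tol=0.225, Σhalf²=0.288325
  -D: nom -34.900 → Σnom=-19.640; wc +0.273/-0.310 → slack +1.083/-1.250; half-tol=0.291, Σhalf²=0.373297
  +E: nom +10.100 → Σnom=-9.540; wc +0.230/-0.400 → slack +1.313/-1.650; half-tol=0.315, Σhalf²=0.472522
  +F: nom +9.900 → Σnom=0.360; wc +0.240/-0.467 → slack +1.553/-2.117; half-tol=0.354, Σhalf²=0.597484
Nominal = 0.360. Worst-case = [0.360 - 2.117, 0.360 + 1.553] = [-1.757, 1.913]. RSS = √0.597484 = 0.773.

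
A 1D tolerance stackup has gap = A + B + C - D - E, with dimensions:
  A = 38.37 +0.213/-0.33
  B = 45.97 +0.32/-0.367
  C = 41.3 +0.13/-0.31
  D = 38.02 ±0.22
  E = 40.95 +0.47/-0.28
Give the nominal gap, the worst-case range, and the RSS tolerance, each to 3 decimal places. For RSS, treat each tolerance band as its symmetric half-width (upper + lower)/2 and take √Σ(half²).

Stack each dimension's contribution:
  +A: nom +38.370 → Σnom=38.370; wc +0.213/-0.330 → slack +0.213/-0.330; half-tol=0.272, Σhalf²=0.073712
  +B: nom +45.970 → Σnom=84.340; wc +0.320/-0.367 → slack +0.533/-0.697; half-tol=0.344, Σhalf²=0.191705
  +C: nom +41.300 → Σnom=125.640; wc +0.130/-0.310 → slack +0.663/-1.007; half-tol=0.220, Σhalf²=0.240105
  -D: nom -38.020 → Σnom=87.620; wc +0.220/-0.220 → slack +0.883/-1.227; half-tol=0.220, Σhalf²=0.288505
  -E: nom -40.950 → Σnom=46.670; wc +0.280/-0.470 → slack +1.163/-1.697; half-tol=0.375, Σhalf²=0.429130
Nominal = 46.670. Worst-case = [46.670 - 1.697, 46.670 + 1.163] = [44.973, 47.833]. RSS = √0.429130 = 0.655.

nominal=46.670 wc=[44.973,47.833] rss=0.655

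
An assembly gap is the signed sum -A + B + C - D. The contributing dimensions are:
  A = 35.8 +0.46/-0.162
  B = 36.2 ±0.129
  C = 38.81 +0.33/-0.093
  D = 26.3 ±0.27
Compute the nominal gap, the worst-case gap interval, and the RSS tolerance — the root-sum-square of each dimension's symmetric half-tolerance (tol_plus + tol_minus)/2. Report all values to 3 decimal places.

Stack each dimension's contribution:
  -A: nom -35.800 → Σnom=-35.800; wc +0.162/-0.460 → slack +0.162/-0.460; half-tol=0.311, Σhalf²=0.096721
  +B: nom +36.200 → Σnom=0.400; wc +0.129/-0.129 → slack +0.291/-0.589; half-tol=0.129, Σhalf²=0.113362
  +C: nom +38.810 → Σnom=39.210; wc +0.330/-0.093 → slack +0.621/-0.682; half-tol=0.212, Σhalf²=0.158094
  -D: nom -26.300 → Σnom=12.910; wc +0.270/-0.270 → slack +0.891/-0.952; half-tol=0.270, Σhalf²=0.230994
Nominal = 12.910. Worst-case = [12.910 - 0.952, 12.910 + 0.891] = [11.958, 13.801]. RSS = √0.230994 = 0.481.

nominal=12.910 wc=[11.958,13.801] rss=0.481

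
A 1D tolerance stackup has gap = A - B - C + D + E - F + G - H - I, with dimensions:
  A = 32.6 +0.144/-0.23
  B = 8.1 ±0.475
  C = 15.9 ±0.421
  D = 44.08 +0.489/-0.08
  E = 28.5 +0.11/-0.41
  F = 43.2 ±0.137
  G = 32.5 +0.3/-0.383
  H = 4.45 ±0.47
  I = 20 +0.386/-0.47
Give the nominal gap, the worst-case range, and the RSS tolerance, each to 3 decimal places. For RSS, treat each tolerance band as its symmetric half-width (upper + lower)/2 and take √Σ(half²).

nominal=46.030 wc=[43.038,49.046] rss=1.061

Stack each dimension's contribution:
  +A: nom +32.600 → Σnom=32.600; wc +0.144/-0.230 → slack +0.144/-0.230; half-tol=0.187, Σhalf²=0.034969
  -B: nom -8.100 → Σnom=24.500; wc +0.475/-0.475 → slack +0.619/-0.705; half-tol=0.475, Σhalf²=0.260594
  -C: nom -15.900 → Σnom=8.600; wc +0.421/-0.421 → slack +1.040/-1.126; half-tol=0.421, Σhalf²=0.437835
  +D: nom +44.080 → Σnom=52.680; wc +0.489/-0.080 → slack +1.529/-1.206; half-tol=0.284, Σhalf²=0.518775
  +E: nom +28.500 → Σnom=81.180; wc +0.110/-0.410 → slack +1.639/-1.616; half-tol=0.260, Σhalf²=0.586375
  -F: nom -43.200 → Σnom=37.980; wc +0.137/-0.137 → slack +1.776/-1.753; half-tol=0.137, Σhalf²=0.605144
  +G: nom +32.500 → Σnom=70.480; wc +0.300/-0.383 → slack +2.076/-2.136; half-tol=0.342, Σhalf²=0.721767
  -H: nom -4.450 → Σnom=66.030; wc +0.470/-0.470 → slack +2.546/-2.606; half-tol=0.470, Σhalf²=0.942667
  -I: nom -20.000 → Σnom=46.030; wc +0.470/-0.386 → slack +3.016/-2.992; half-tol=0.428, Σhalf²=1.125851
Nominal = 46.030. Worst-case = [46.030 - 2.992, 46.030 + 3.016] = [43.038, 49.046]. RSS = √1.125851 = 1.061.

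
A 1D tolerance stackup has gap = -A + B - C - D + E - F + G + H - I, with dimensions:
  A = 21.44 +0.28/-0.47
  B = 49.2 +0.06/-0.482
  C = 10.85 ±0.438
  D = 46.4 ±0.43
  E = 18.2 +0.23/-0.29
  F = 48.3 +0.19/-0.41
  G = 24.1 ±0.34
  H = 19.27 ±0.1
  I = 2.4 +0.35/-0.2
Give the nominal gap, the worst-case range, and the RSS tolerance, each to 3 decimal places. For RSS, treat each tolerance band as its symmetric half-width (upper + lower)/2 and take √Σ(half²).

Stack each dimension's contribution:
  -A: nom -21.440 → Σnom=-21.440; wc +0.470/-0.280 → slack +0.470/-0.280; half-tol=0.375, Σhalf²=0.140625
  +B: nom +49.200 → Σnom=27.760; wc +0.060/-0.482 → slack +0.530/-0.762; half-tol=0.271, Σhalf²=0.214066
  -C: nom -10.850 → Σnom=16.910; wc +0.438/-0.438 → slack +0.968/-1.200; half-tol=0.438, Σhalf²=0.405910
  -D: nom -46.400 → Σnom=-29.490; wc +0.430/-0.430 → slack +1.398/-1.630; half-tol=0.430, Σhalf²=0.590810
  +E: nom +18.200 → Σnom=-11.290; wc +0.230/-0.290 → slack +1.628/-1.920; half-tol=0.260, Σhalf²=0.658410
  -F: nom -48.300 → Σnom=-59.590; wc +0.410/-0.190 → slack +2.038/-2.110; half-tol=0.300, Σhalf²=0.748410
  +G: nom +24.100 → Σnom=-35.490; wc +0.340/-0.340 → slack +2.378/-2.450; half-tol=0.340, Σhalf²=0.864010
  +H: nom +19.270 → Σnom=-16.220; wc +0.100/-0.100 → slack +2.478/-2.550; half-tol=0.100, Σhalf²=0.874010
  -I: nom -2.400 → Σnom=-18.620; wc +0.200/-0.350 → slack +2.678/-2.900; half-tol=0.275, Σhalf²=0.949635
Nominal = -18.620. Worst-case = [-18.620 - 2.900, -18.620 + 2.678] = [-21.520, -15.942]. RSS = √0.949635 = 0.974.

nominal=-18.620 wc=[-21.520,-15.942] rss=0.974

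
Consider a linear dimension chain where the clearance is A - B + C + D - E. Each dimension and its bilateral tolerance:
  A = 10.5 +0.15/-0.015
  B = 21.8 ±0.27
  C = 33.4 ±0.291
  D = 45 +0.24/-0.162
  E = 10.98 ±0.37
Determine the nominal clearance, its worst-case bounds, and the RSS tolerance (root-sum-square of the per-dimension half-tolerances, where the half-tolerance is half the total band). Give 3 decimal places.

nominal=56.120 wc=[55.012,57.441] rss=0.585

Stack each dimension's contribution:
  +A: nom +10.500 → Σnom=10.500; wc +0.150/-0.015 → slack +0.150/-0.015; half-tol=0.082, Σhalf²=0.006806
  -B: nom -21.800 → Σnom=-11.300; wc +0.270/-0.270 → slack +0.420/-0.285; half-tol=0.270, Σhalf²=0.079706
  +C: nom +33.400 → Σnom=22.100; wc +0.291/-0.291 → slack +0.711/-0.576; half-tol=0.291, Σhalf²=0.164387
  +D: nom +45.000 → Σnom=67.100; wc +0.240/-0.162 → slack +0.951/-0.738; half-tol=0.201, Σhalf²=0.204788
  -E: nom -10.980 → Σnom=56.120; wc +0.370/-0.370 → slack +1.321/-1.108; half-tol=0.370, Σhalf²=0.341688
Nominal = 56.120. Worst-case = [56.120 - 1.108, 56.120 + 1.321] = [55.012, 57.441]. RSS = √0.341688 = 0.585.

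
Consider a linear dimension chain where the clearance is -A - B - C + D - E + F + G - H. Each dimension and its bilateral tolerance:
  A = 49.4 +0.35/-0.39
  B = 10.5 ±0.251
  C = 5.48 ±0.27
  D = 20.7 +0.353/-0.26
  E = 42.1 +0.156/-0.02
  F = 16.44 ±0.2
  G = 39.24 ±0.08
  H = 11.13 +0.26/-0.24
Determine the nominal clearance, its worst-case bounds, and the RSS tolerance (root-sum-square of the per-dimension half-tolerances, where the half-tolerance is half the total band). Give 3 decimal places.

Stack each dimension's contribution:
  -A: nom -49.400 → Σnom=-49.400; wc +0.390/-0.350 → slack +0.390/-0.350; half-tol=0.370, Σhalf²=0.136900
  -B: nom -10.500 → Σnom=-59.900; wc +0.251/-0.251 → slack +0.641/-0.601; half-tol=0.251, Σhalf²=0.199901
  -C: nom -5.480 → Σnom=-65.380; wc +0.270/-0.270 → slack +0.911/-0.871; half-tol=0.270, Σhalf²=0.272801
  +D: nom +20.700 → Σnom=-44.680; wc +0.353/-0.260 → slack +1.264/-1.131; half-tol=0.306, Σhalf²=0.366743
  -E: nom -42.100 → Σnom=-86.780; wc +0.020/-0.156 → slack +1.284/-1.287; half-tol=0.088, Σhalf²=0.374487
  +F: nom +16.440 → Σnom=-70.340; wc +0.200/-0.200 → slack +1.484/-1.487; half-tol=0.200, Σhalf²=0.414487
  +G: nom +39.240 → Σnom=-31.100; wc +0.080/-0.080 → slack +1.564/-1.567; half-tol=0.080, Σhalf²=0.420887
  -H: nom -11.130 → Σnom=-42.230; wc +0.240/-0.260 → slack +1.804/-1.827; half-tol=0.250, Σhalf²=0.483387
Nominal = -42.230. Worst-case = [-42.230 - 1.827, -42.230 + 1.804] = [-44.057, -40.426]. RSS = √0.483387 = 0.695.

nominal=-42.230 wc=[-44.057,-40.426] rss=0.695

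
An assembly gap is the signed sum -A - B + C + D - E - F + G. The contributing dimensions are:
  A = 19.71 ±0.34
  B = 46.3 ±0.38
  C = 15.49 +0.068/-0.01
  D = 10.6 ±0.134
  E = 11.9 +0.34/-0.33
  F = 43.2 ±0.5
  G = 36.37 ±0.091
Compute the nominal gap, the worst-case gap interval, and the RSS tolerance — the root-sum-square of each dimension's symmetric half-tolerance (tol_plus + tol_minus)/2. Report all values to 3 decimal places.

Stack each dimension's contribution:
  -A: nom -19.710 → Σnom=-19.710; wc +0.340/-0.340 → slack +0.340/-0.340; half-tol=0.340, Σhalf²=0.115600
  -B: nom -46.300 → Σnom=-66.010; wc +0.380/-0.380 → slack +0.720/-0.720; half-tol=0.380, Σhalf²=0.260000
  +C: nom +15.490 → Σnom=-50.520; wc +0.068/-0.010 → slack +0.788/-0.730; half-tol=0.039, Σhalf²=0.261521
  +D: nom +10.600 → Σnom=-39.920; wc +0.134/-0.134 → slack +0.922/-0.864; half-tol=0.134, Σhalf²=0.279477
  -E: nom -11.900 → Σnom=-51.820; wc +0.330/-0.340 → slack +1.252/-1.204; half-tol=0.335, Σhalf²=0.391702
  -F: nom -43.200 → Σnom=-95.020; wc +0.500/-0.500 → slack +1.752/-1.704; half-tol=0.500, Σhalf²=0.641702
  +G: nom +36.370 → Σnom=-58.650; wc +0.091/-0.091 → slack +1.843/-1.795; half-tol=0.091, Σhalf²=0.649983
Nominal = -58.650. Worst-case = [-58.650 - 1.795, -58.650 + 1.843] = [-60.445, -56.807]. RSS = √0.649983 = 0.806.

nominal=-58.650 wc=[-60.445,-56.807] rss=0.806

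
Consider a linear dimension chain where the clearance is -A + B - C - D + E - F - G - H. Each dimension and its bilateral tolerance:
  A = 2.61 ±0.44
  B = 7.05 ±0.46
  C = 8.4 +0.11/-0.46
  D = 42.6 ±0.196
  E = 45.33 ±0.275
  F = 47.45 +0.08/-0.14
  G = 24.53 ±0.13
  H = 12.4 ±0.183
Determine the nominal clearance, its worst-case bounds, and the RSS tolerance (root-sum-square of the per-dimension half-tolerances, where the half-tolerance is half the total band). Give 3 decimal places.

nominal=-85.610 wc=[-87.484,-83.326] rss=0.814

Stack each dimension's contribution:
  -A: nom -2.610 → Σnom=-2.610; wc +0.440/-0.440 → slack +0.440/-0.440; half-tol=0.440, Σhalf²=0.193600
  +B: nom +7.050 → Σnom=4.440; wc +0.460/-0.460 → slack +0.900/-0.900; half-tol=0.460, Σhalf²=0.405200
  -C: nom -8.400 → Σnom=-3.960; wc +0.460/-0.110 → slack +1.360/-1.010; half-tol=0.285, Σhalf²=0.486425
  -D: nom -42.600 → Σnom=-46.560; wc +0.196/-0.196 → slack +1.556/-1.206; half-tol=0.196, Σhalf²=0.524841
  +E: nom +45.330 → Σnom=-1.230; wc +0.275/-0.275 → slack +1.831/-1.481; half-tol=0.275, Σhalf²=0.600466
  -F: nom -47.450 → Σnom=-48.680; wc +0.140/-0.080 → slack +1.971/-1.561; half-tol=0.110, Σhalf²=0.612566
  -G: nom -24.530 → Σnom=-73.210; wc +0.130/-0.130 → slack +2.101/-1.691; half-tol=0.130, Σhalf²=0.629466
  -H: nom -12.400 → Σnom=-85.610; wc +0.183/-0.183 → slack +2.284/-1.874; half-tol=0.183, Σhalf²=0.662955
Nominal = -85.610. Worst-case = [-85.610 - 1.874, -85.610 + 2.284] = [-87.484, -83.326]. RSS = √0.662955 = 0.814.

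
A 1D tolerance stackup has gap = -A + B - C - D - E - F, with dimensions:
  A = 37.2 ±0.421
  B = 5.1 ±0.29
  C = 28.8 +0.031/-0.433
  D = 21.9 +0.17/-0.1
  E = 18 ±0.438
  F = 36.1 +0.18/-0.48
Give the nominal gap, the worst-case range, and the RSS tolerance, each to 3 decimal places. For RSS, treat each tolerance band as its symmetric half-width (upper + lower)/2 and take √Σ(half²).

Stack each dimension's contribution:
  -A: nom -37.200 → Σnom=-37.200; wc +0.421/-0.421 → slack +0.421/-0.421; half-tol=0.421, Σhalf²=0.177241
  +B: nom +5.100 → Σnom=-32.100; wc +0.290/-0.290 → slack +0.711/-0.711; half-tol=0.290, Σhalf²=0.261341
  -C: nom -28.800 → Σnom=-60.900; wc +0.433/-0.031 → slack +1.144/-0.742; half-tol=0.232, Σhalf²=0.315165
  -D: nom -21.900 → Σnom=-82.800; wc +0.100/-0.170 → slack +1.244/-0.912; half-tol=0.135, Σhalf²=0.333390
  -E: nom -18.000 → Σnom=-100.800; wc +0.438/-0.438 → slack +1.682/-1.350; half-tol=0.438, Σhalf²=0.525234
  -F: nom -36.100 → Σnom=-136.900; wc +0.480/-0.180 → slack +2.162/-1.530; half-tol=0.330, Σhalf²=0.634134
Nominal = -136.900. Worst-case = [-136.900 - 1.530, -136.900 + 2.162] = [-138.430, -134.738]. RSS = √0.634134 = 0.796.

nominal=-136.900 wc=[-138.430,-134.738] rss=0.796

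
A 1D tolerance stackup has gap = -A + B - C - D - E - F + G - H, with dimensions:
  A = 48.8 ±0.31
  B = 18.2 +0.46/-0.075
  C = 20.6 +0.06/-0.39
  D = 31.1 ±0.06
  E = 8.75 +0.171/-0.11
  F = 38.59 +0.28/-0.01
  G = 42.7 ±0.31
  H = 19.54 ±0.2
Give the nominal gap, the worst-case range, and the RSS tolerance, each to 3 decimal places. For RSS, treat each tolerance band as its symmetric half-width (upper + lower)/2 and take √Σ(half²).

Stack each dimension's contribution:
  -A: nom -48.800 → Σnom=-48.800; wc +0.310/-0.310 → slack +0.310/-0.310; half-tol=0.310, Σhalf²=0.096100
  +B: nom +18.200 → Σnom=-30.600; wc +0.460/-0.075 → slack +0.770/-0.385; half-tol=0.268, Σhalf²=0.167656
  -C: nom -20.600 → Σnom=-51.200; wc +0.390/-0.060 → slack +1.160/-0.445; half-tol=0.225, Σhalf²=0.218281
  -D: nom -31.100 → Σnom=-82.300; wc +0.060/-0.060 → slack +1.220/-0.505; half-tol=0.060, Σhalf²=0.221881
  -E: nom -8.750 → Σnom=-91.050; wc +0.110/-0.171 → slack +1.330/-0.676; half-tol=0.141, Σhalf²=0.241622
  -F: nom -38.590 → Σnom=-129.640; wc +0.010/-0.280 → slack +1.340/-0.956; half-tol=0.145, Σhalf²=0.262647
  +G: nom +42.700 → Σnom=-86.940; wc +0.310/-0.310 → slack +1.650/-1.266; half-tol=0.310, Σhalf²=0.358747
  -H: nom -19.540 → Σnom=-106.480; wc +0.200/-0.200 → slack +1.850/-1.466; half-tol=0.200, Σhalf²=0.398747
Nominal = -106.480. Worst-case = [-106.480 - 1.466, -106.480 + 1.850] = [-107.946, -104.630]. RSS = √0.398747 = 0.631.

nominal=-106.480 wc=[-107.946,-104.630] rss=0.631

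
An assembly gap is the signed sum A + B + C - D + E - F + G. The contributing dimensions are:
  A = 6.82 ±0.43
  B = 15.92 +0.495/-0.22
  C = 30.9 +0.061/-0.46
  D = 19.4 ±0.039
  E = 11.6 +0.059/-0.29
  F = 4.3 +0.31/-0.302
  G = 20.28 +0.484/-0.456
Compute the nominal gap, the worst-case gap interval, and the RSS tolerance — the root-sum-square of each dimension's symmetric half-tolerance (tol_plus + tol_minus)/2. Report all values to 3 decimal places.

Stack each dimension's contribution:
  +A: nom +6.820 → Σnom=6.820; wc +0.430/-0.430 → slack +0.430/-0.430; half-tol=0.430, Σhalf²=0.184900
  +B: nom +15.920 → Σnom=22.740; wc +0.495/-0.220 → slack +0.925/-0.650; half-tol=0.357, Σhalf²=0.312706
  +C: nom +30.900 → Σnom=53.640; wc +0.061/-0.460 → slack +0.986/-1.110; half-tol=0.261, Σhalf²=0.380566
  -D: nom -19.400 → Σnom=34.240; wc +0.039/-0.039 → slack +1.025/-1.149; half-tol=0.039, Σhalf²=0.382087
  +E: nom +11.600 → Σnom=45.840; wc +0.059/-0.290 → slack +1.084/-1.439; half-tol=0.174, Σhalf²=0.412538
  -F: nom -4.300 → Σnom=41.540; wc +0.302/-0.310 → slack +1.386/-1.749; half-tol=0.306, Σhalf²=0.506174
  +G: nom +20.280 → Σnom=61.820; wc +0.484/-0.456 → slack +1.870/-2.205; half-tol=0.470, Σhalf²=0.727074
Nominal = 61.820. Worst-case = [61.820 - 2.205, 61.820 + 1.870] = [59.615, 63.690]. RSS = √0.727074 = 0.853.

nominal=61.820 wc=[59.615,63.690] rss=0.853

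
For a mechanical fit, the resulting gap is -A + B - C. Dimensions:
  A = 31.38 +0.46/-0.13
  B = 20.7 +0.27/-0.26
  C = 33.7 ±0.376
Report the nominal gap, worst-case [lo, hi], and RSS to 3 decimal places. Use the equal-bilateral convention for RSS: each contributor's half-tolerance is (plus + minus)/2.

nominal=-44.380 wc=[-45.476,-43.604] rss=0.546

Stack each dimension's contribution:
  -A: nom -31.380 → Σnom=-31.380; wc +0.130/-0.460 → slack +0.130/-0.460; half-tol=0.295, Σhalf²=0.087025
  +B: nom +20.700 → Σnom=-10.680; wc +0.270/-0.260 → slack +0.400/-0.720; half-tol=0.265, Σhalf²=0.157250
  -C: nom -33.700 → Σnom=-44.380; wc +0.376/-0.376 → slack +0.776/-1.096; half-tol=0.376, Σhalf²=0.298626
Nominal = -44.380. Worst-case = [-44.380 - 1.096, -44.380 + 0.776] = [-45.476, -43.604]. RSS = √0.298626 = 0.546.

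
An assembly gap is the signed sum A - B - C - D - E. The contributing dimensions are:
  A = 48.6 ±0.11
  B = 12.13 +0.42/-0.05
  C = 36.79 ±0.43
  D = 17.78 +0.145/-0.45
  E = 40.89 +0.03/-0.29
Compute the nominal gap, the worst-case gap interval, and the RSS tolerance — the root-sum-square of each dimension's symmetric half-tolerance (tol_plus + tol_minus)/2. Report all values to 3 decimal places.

Stack each dimension's contribution:
  +A: nom +48.600 → Σnom=48.600; wc +0.110/-0.110 → slack +0.110/-0.110; half-tol=0.110, Σhalf²=0.012100
  -B: nom -12.130 → Σnom=36.470; wc +0.050/-0.420 → slack +0.160/-0.530; half-tol=0.235, Σhalf²=0.067325
  -C: nom -36.790 → Σnom=-0.320; wc +0.430/-0.430 → slack +0.590/-0.960; half-tol=0.430, Σhalf²=0.252225
  -D: nom -17.780 → Σnom=-18.100; wc +0.450/-0.145 → slack +1.040/-1.105; half-tol=0.297, Σhalf²=0.340731
  -E: nom -40.890 → Σnom=-58.990; wc +0.290/-0.030 → slack +1.330/-1.135; half-tol=0.160, Σhalf²=0.366331
Nominal = -58.990. Worst-case = [-58.990 - 1.135, -58.990 + 1.330] = [-60.125, -57.660]. RSS = √0.366331 = 0.605.

nominal=-58.990 wc=[-60.125,-57.660] rss=0.605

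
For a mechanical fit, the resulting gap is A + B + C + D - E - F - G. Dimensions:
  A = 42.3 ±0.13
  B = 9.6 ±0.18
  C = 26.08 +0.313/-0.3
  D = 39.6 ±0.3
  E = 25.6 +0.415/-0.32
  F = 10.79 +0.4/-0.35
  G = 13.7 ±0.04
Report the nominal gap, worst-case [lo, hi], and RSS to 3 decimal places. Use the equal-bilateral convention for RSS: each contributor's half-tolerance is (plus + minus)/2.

nominal=67.490 wc=[65.725,69.123] rss=0.715

Stack each dimension's contribution:
  +A: nom +42.300 → Σnom=42.300; wc +0.130/-0.130 → slack +0.130/-0.130; half-tol=0.130, Σhalf²=0.016900
  +B: nom +9.600 → Σnom=51.900; wc +0.180/-0.180 → slack +0.310/-0.310; half-tol=0.180, Σhalf²=0.049300
  +C: nom +26.080 → Σnom=77.980; wc +0.313/-0.300 → slack +0.623/-0.610; half-tol=0.306, Σhalf²=0.143242
  +D: nom +39.600 → Σnom=117.580; wc +0.300/-0.300 → slack +0.923/-0.910; half-tol=0.300, Σhalf²=0.233242
  -E: nom -25.600 → Σnom=91.980; wc +0.320/-0.415 → slack +1.243/-1.325; half-tol=0.367, Σhalf²=0.368298
  -F: nom -10.790 → Σnom=81.190; wc +0.350/-0.400 → slack +1.593/-1.725; half-tol=0.375, Σhalf²=0.508923
  -G: nom -13.700 → Σnom=67.490; wc +0.040/-0.040 → slack +1.633/-1.765; half-tol=0.040, Σhalf²=0.510524
Nominal = 67.490. Worst-case = [67.490 - 1.765, 67.490 + 1.633] = [65.725, 69.123]. RSS = √0.510524 = 0.715.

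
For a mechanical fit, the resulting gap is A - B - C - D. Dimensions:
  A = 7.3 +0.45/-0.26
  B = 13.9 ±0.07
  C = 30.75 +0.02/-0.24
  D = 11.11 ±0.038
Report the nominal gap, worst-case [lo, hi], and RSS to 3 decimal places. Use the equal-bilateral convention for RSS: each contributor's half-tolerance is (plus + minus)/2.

Stack each dimension's contribution:
  +A: nom +7.300 → Σnom=7.300; wc +0.450/-0.260 → slack +0.450/-0.260; half-tol=0.355, Σhalf²=0.126025
  -B: nom -13.900 → Σnom=-6.600; wc +0.070/-0.070 → slack +0.520/-0.330; half-tol=0.070, Σhalf²=0.130925
  -C: nom -30.750 → Σnom=-37.350; wc +0.240/-0.020 → slack +0.760/-0.350; half-tol=0.130, Σhalf²=0.147825
  -D: nom -11.110 → Σnom=-48.460; wc +0.038/-0.038 → slack +0.798/-0.388; half-tol=0.038, Σhalf²=0.149269
Nominal = -48.460. Worst-case = [-48.460 - 0.388, -48.460 + 0.798] = [-48.848, -47.662]. RSS = √0.149269 = 0.386.

nominal=-48.460 wc=[-48.848,-47.662] rss=0.386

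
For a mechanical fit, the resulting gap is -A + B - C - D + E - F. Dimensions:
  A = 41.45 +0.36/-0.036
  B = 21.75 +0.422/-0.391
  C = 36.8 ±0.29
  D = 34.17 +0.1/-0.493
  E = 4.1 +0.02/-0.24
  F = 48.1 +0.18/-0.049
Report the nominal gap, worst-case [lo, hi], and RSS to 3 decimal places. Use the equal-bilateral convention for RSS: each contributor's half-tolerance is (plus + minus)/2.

nominal=-134.670 wc=[-136.231,-133.360] rss=0.638

Stack each dimension's contribution:
  -A: nom -41.450 → Σnom=-41.450; wc +0.036/-0.360 → slack +0.036/-0.360; half-tol=0.198, Σhalf²=0.039204
  +B: nom +21.750 → Σnom=-19.700; wc +0.422/-0.391 → slack +0.458/-0.751; half-tol=0.406, Σhalf²=0.204446
  -C: nom -36.800 → Σnom=-56.500; wc +0.290/-0.290 → slack +0.748/-1.041; half-tol=0.290, Σhalf²=0.288546
  -D: nom -34.170 → Σnom=-90.670; wc +0.493/-0.100 → slack +1.241/-1.141; half-tol=0.296, Σhalf²=0.376458
  +E: nom +4.100 → Σnom=-86.570; wc +0.020/-0.240 → slack +1.261/-1.381; half-tol=0.130, Σhalf²=0.393358
  -F: nom -48.100 → Σnom=-134.670; wc +0.049/-0.180 → slack +1.310/-1.561; half-tol=0.114, Σhalf²=0.406469
Nominal = -134.670. Worst-case = [-134.670 - 1.561, -134.670 + 1.310] = [-136.231, -133.360]. RSS = √0.406469 = 0.638.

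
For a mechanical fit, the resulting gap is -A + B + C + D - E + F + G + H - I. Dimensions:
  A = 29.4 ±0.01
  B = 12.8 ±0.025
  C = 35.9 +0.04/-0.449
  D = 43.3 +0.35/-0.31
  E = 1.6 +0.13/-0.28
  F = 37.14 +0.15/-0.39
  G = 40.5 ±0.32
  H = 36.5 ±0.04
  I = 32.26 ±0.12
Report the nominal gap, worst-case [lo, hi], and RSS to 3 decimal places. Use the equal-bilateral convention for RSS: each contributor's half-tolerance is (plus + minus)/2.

nominal=142.880 wc=[141.086,144.215] rss=0.635

Stack each dimension's contribution:
  -A: nom -29.400 → Σnom=-29.400; wc +0.010/-0.010 → slack +0.010/-0.010; half-tol=0.010, Σhalf²=0.000100
  +B: nom +12.800 → Σnom=-16.600; wc +0.025/-0.025 → slack +0.035/-0.035; half-tol=0.025, Σhalf²=0.000725
  +C: nom +35.900 → Σnom=19.300; wc +0.040/-0.449 → slack +0.075/-0.484; half-tol=0.244, Σhalf²=0.060505
  +D: nom +43.300 → Σnom=62.600; wc +0.350/-0.310 → slack +0.425/-0.794; half-tol=0.330, Σhalf²=0.169405
  -E: nom -1.600 → Σnom=61.000; wc +0.280/-0.130 → slack +0.705/-0.924; half-tol=0.205, Σhalf²=0.211430
  +F: nom +37.140 → Σnom=98.140; wc +0.150/-0.390 → slack +0.855/-1.314; half-tol=0.270, Σhalf²=0.284330
  +G: nom +40.500 → Σnom=138.640; wc +0.320/-0.320 → slack +1.175/-1.634; half-tol=0.320, Σhalf²=0.386730
  +H: nom +36.500 → Σnom=175.140; wc +0.040/-0.040 → slack +1.215/-1.674; half-tol=0.040, Σhalf²=0.388330
  -I: nom -32.260 → Σnom=142.880; wc +0.120/-0.120 → slack +1.335/-1.794; half-tol=0.120, Σhalf²=0.402730
Nominal = 142.880. Worst-case = [142.880 - 1.794, 142.880 + 1.335] = [141.086, 144.215]. RSS = √0.402730 = 0.635.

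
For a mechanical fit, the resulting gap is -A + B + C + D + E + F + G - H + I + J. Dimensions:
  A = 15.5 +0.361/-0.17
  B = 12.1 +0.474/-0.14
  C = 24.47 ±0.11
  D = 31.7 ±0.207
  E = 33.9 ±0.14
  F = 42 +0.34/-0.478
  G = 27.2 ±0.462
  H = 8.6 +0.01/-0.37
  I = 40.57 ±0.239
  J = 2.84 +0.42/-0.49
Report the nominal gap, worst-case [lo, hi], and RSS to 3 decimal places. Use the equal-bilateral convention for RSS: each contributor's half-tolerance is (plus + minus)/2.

Stack each dimension's contribution:
  -A: nom -15.500 → Σnom=-15.500; wc +0.170/-0.361 → slack +0.170/-0.361; half-tol=0.266, Σhalf²=0.070490
  +B: nom +12.100 → Σnom=-3.400; wc +0.474/-0.140 → slack +0.644/-0.501; half-tol=0.307, Σhalf²=0.164739
  +C: nom +24.470 → Σnom=21.070; wc +0.110/-0.110 → slack +0.754/-0.611; half-tol=0.110, Σhalf²=0.176839
  +D: nom +31.700 → Σnom=52.770; wc +0.207/-0.207 → slack +0.961/-0.818; half-tol=0.207, Σhalf²=0.219688
  +E: nom +33.900 → Σnom=86.670; wc +0.140/-0.140 → slack +1.101/-0.958; half-tol=0.140, Σhalf²=0.239288
  +F: nom +42.000 → Σnom=128.670; wc +0.340/-0.478 → slack +1.441/-1.436; half-tol=0.409, Σhalf²=0.406569
  +G: nom +27.200 → Σnom=155.870; wc +0.462/-0.462 → slack +1.903/-1.898; half-tol=0.462, Σhalf²=0.620013
  -H: nom -8.600 → Σnom=147.270; wc +0.370/-0.010 → slack +2.273/-1.908; half-tol=0.190, Σhalf²=0.656113
  +I: nom +40.570 → Σnom=187.840; wc +0.239/-0.239 → slack +2.512/-2.147; half-tol=0.239, Σhalf²=0.713234
  +J: nom +2.840 → Σnom=190.680; wc +0.420/-0.490 → slack +2.932/-2.637; half-tol=0.455, Σhalf²=0.920259
Nominal = 190.680. Worst-case = [190.680 - 2.637, 190.680 + 2.932] = [188.043, 193.612]. RSS = √0.920259 = 0.959.

nominal=190.680 wc=[188.043,193.612] rss=0.959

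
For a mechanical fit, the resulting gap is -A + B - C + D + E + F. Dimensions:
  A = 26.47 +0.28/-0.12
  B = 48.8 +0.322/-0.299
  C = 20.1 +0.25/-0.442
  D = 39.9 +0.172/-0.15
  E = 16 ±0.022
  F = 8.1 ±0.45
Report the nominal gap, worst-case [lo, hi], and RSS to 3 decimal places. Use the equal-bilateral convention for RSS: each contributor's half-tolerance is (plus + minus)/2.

Stack each dimension's contribution:
  -A: nom -26.470 → Σnom=-26.470; wc +0.120/-0.280 → slack +0.120/-0.280; half-tol=0.200, Σhalf²=0.040000
  +B: nom +48.800 → Σnom=22.330; wc +0.322/-0.299 → slack +0.442/-0.579; half-tol=0.310, Σhalf²=0.136410
  -C: nom -20.100 → Σnom=2.230; wc +0.442/-0.250 → slack +0.884/-0.829; half-tol=0.346, Σhalf²=0.256126
  +D: nom +39.900 → Σnom=42.130; wc +0.172/-0.150 → slack +1.056/-0.979; half-tol=0.161, Σhalf²=0.282047
  +E: nom +16.000 → Σnom=58.130; wc +0.022/-0.022 → slack +1.078/-1.001; half-tol=0.022, Σhalf²=0.282531
  +F: nom +8.100 → Σnom=66.230; wc +0.450/-0.450 → slack +1.528/-1.451; half-tol=0.450, Σhalf²=0.485031
Nominal = 66.230. Worst-case = [66.230 - 1.451, 66.230 + 1.528] = [64.779, 67.758]. RSS = √0.485031 = 0.696.

nominal=66.230 wc=[64.779,67.758] rss=0.696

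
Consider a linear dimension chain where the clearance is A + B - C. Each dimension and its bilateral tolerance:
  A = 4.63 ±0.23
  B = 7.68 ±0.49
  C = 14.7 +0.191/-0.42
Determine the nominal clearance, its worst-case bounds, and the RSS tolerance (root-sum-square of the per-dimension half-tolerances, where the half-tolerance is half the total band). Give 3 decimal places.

nominal=-2.390 wc=[-3.301,-1.250] rss=0.622

Stack each dimension's contribution:
  +A: nom +4.630 → Σnom=4.630; wc +0.230/-0.230 → slack +0.230/-0.230; half-tol=0.230, Σhalf²=0.052900
  +B: nom +7.680 → Σnom=12.310; wc +0.490/-0.490 → slack +0.720/-0.720; half-tol=0.490, Σhalf²=0.293000
  -C: nom -14.700 → Σnom=-2.390; wc +0.420/-0.191 → slack +1.140/-0.911; half-tol=0.305, Σhalf²=0.386330
Nominal = -2.390. Worst-case = [-2.390 - 0.911, -2.390 + 1.140] = [-3.301, -1.250]. RSS = √0.386330 = 0.622.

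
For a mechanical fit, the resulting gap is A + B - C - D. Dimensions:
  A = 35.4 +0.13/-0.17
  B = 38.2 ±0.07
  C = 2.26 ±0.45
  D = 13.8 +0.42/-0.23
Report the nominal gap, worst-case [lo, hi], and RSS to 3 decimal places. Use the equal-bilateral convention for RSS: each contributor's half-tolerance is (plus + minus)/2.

Stack each dimension's contribution:
  +A: nom +35.400 → Σnom=35.400; wc +0.130/-0.170 → slack +0.130/-0.170; half-tol=0.150, Σhalf²=0.022500
  +B: nom +38.200 → Σnom=73.600; wc +0.070/-0.070 → slack +0.200/-0.240; half-tol=0.070, Σhalf²=0.027400
  -C: nom -2.260 → Σnom=71.340; wc +0.450/-0.450 → slack +0.650/-0.690; half-tol=0.450, Σhalf²=0.229900
  -D: nom -13.800 → Σnom=57.540; wc +0.230/-0.420 → slack +0.880/-1.110; half-tol=0.325, Σhalf²=0.335525
Nominal = 57.540. Worst-case = [57.540 - 1.110, 57.540 + 0.880] = [56.430, 58.420]. RSS = √0.335525 = 0.579.

nominal=57.540 wc=[56.430,58.420] rss=0.579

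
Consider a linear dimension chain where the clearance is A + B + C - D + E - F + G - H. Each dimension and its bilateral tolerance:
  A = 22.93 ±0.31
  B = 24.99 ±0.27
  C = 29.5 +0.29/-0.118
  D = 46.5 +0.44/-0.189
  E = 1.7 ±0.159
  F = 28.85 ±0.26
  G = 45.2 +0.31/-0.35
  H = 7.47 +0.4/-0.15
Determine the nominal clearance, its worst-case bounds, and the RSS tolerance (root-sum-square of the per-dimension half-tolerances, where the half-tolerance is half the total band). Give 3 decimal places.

nominal=41.500 wc=[39.193,43.438] rss=0.766

Stack each dimension's contribution:
  +A: nom +22.930 → Σnom=22.930; wc +0.310/-0.310 → slack +0.310/-0.310; half-tol=0.310, Σhalf²=0.096100
  +B: nom +24.990 → Σnom=47.920; wc +0.270/-0.270 → slack +0.580/-0.580; half-tol=0.270, Σhalf²=0.169000
  +C: nom +29.500 → Σnom=77.420; wc +0.290/-0.118 → slack +0.870/-0.698; half-tol=0.204, Σhalf²=0.210616
  -D: nom -46.500 → Σnom=30.920; wc +0.189/-0.440 → slack +1.059/-1.138; half-tol=0.315, Σhalf²=0.309526
  +E: nom +1.700 → Σnom=32.620; wc +0.159/-0.159 → slack +1.218/-1.297; half-tol=0.159, Σhalf²=0.334807
  -F: nom -28.850 → Σnom=3.770; wc +0.260/-0.260 → slack +1.478/-1.557; half-tol=0.260, Σhalf²=0.402407
  +G: nom +45.200 → Σnom=48.970; wc +0.310/-0.350 → slack +1.788/-1.907; half-tol=0.330, Σhalf²=0.511307
  -H: nom -7.470 → Σnom=41.500; wc +0.150/-0.400 → slack +1.938/-2.307; half-tol=0.275, Σhalf²=0.586932
Nominal = 41.500. Worst-case = [41.500 - 2.307, 41.500 + 1.938] = [39.193, 43.438]. RSS = √0.586932 = 0.766.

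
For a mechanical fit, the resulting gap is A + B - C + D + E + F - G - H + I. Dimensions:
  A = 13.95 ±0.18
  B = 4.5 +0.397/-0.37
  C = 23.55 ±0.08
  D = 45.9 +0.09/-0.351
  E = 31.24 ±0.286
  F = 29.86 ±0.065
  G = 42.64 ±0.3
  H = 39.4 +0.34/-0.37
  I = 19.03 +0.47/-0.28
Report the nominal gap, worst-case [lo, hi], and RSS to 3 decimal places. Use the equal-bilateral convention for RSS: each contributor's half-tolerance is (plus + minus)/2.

Stack each dimension's contribution:
  +A: nom +13.950 → Σnom=13.950; wc +0.180/-0.180 → slack +0.180/-0.180; half-tol=0.180, Σhalf²=0.032400
  +B: nom +4.500 → Σnom=18.450; wc +0.397/-0.370 → slack +0.577/-0.550; half-tol=0.384, Σhalf²=0.179472
  -C: nom -23.550 → Σnom=-5.100; wc +0.080/-0.080 → slack +0.657/-0.630; half-tol=0.080, Σhalf²=0.185872
  +D: nom +45.900 → Σnom=40.800; wc +0.090/-0.351 → slack +0.747/-0.981; half-tol=0.220, Σhalf²=0.234492
  +E: nom +31.240 → Σnom=72.040; wc +0.286/-0.286 → slack +1.033/-1.267; half-tol=0.286, Σhalf²=0.316288
  +F: nom +29.860 → Σnom=101.900; wc +0.065/-0.065 → slack +1.098/-1.332; half-tol=0.065, Σhalf²=0.320513
  -G: nom -42.640 → Σnom=59.260; wc +0.300/-0.300 → slack +1.398/-1.632; half-tol=0.300, Σhalf²=0.410513
  -H: nom -39.400 → Σnom=19.860; wc +0.370/-0.340 → slack +1.768/-1.972; half-tol=0.355, Σhalf²=0.536539
  +I: nom +19.030 → Σnom=38.890; wc +0.470/-0.280 → slack +2.238/-2.252; half-tol=0.375, Σhalf²=0.677164
Nominal = 38.890. Worst-case = [38.890 - 2.252, 38.890 + 2.238] = [36.638, 41.128]. RSS = √0.677164 = 0.823.

nominal=38.890 wc=[36.638,41.128] rss=0.823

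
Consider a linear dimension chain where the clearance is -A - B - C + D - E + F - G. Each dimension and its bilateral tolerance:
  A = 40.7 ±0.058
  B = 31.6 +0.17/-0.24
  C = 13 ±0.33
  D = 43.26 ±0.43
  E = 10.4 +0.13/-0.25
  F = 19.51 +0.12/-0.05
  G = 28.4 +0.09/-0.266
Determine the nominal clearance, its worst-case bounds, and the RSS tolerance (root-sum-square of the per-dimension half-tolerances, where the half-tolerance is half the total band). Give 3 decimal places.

nominal=-61.330 wc=[-62.588,-59.636] rss=0.644

Stack each dimension's contribution:
  -A: nom -40.700 → Σnom=-40.700; wc +0.058/-0.058 → slack +0.058/-0.058; half-tol=0.058, Σhalf²=0.003364
  -B: nom -31.600 → Σnom=-72.300; wc +0.240/-0.170 → slack +0.298/-0.228; half-tol=0.205, Σhalf²=0.045389
  -C: nom -13.000 → Σnom=-85.300; wc +0.330/-0.330 → slack +0.628/-0.558; half-tol=0.330, Σhalf²=0.154289
  +D: nom +43.260 → Σnom=-42.040; wc +0.430/-0.430 → slack +1.058/-0.988; half-tol=0.430, Σhalf²=0.339189
  -E: nom -10.400 → Σnom=-52.440; wc +0.250/-0.130 → slack +1.308/-1.118; half-tol=0.190, Σhalf²=0.375289
  +F: nom +19.510 → Σnom=-32.930; wc +0.120/-0.050 → slack +1.428/-1.168; half-tol=0.085, Σhalf²=0.382514
  -G: nom -28.400 → Σnom=-61.330; wc +0.266/-0.090 → slack +1.694/-1.258; half-tol=0.178, Σhalf²=0.414198
Nominal = -61.330. Worst-case = [-61.330 - 1.258, -61.330 + 1.694] = [-62.588, -59.636]. RSS = √0.414198 = 0.644.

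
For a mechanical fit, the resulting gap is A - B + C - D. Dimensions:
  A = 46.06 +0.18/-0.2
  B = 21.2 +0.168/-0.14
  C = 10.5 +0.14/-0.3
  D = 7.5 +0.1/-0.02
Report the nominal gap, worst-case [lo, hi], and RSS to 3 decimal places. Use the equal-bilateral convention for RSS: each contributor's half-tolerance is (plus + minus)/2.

nominal=27.860 wc=[27.092,28.340] rss=0.334

Stack each dimension's contribution:
  +A: nom +46.060 → Σnom=46.060; wc +0.180/-0.200 → slack +0.180/-0.200; half-tol=0.190, Σhalf²=0.036100
  -B: nom -21.200 → Σnom=24.860; wc +0.140/-0.168 → slack +0.320/-0.368; half-tol=0.154, Σhalf²=0.059816
  +C: nom +10.500 → Σnom=35.360; wc +0.140/-0.300 → slack +0.460/-0.668; half-tol=0.220, Σhalf²=0.108216
  -D: nom -7.500 → Σnom=27.860; wc +0.020/-0.100 → slack +0.480/-0.768; half-tol=0.060, Σhalf²=0.111816
Nominal = 27.860. Worst-case = [27.860 - 0.768, 27.860 + 0.480] = [27.092, 28.340]. RSS = √0.111816 = 0.334.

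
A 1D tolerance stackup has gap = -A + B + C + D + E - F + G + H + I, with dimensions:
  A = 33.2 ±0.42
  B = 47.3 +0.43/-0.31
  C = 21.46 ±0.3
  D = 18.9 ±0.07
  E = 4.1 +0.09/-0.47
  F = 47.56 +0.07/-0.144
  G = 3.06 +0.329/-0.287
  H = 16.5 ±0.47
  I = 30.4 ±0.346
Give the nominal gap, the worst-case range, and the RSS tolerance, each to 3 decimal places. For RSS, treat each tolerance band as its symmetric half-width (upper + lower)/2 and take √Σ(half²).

Stack each dimension's contribution:
  -A: nom -33.200 → Σnom=-33.200; wc +0.420/-0.420 → slack +0.420/-0.420; half-tol=0.420, Σhalf²=0.176400
  +B: nom +47.300 → Σnom=14.100; wc +0.430/-0.310 → slack +0.850/-0.730; half-tol=0.370, Σhalf²=0.313300
  +C: nom +21.460 → Σnom=35.560; wc +0.300/-0.300 → slack +1.150/-1.030; half-tol=0.300, Σhalf²=0.403300
  +D: nom +18.900 → Σnom=54.460; wc +0.070/-0.070 → slack +1.220/-1.100; half-tol=0.070, Σhalf²=0.408200
  +E: nom +4.100 → Σnom=58.560; wc +0.090/-0.470 → slack +1.310/-1.570; half-tol=0.280, Σhalf²=0.486600
  -F: nom -47.560 → Σnom=11.000; wc +0.144/-0.070 → slack +1.454/-1.640; half-tol=0.107, Σhalf²=0.498049
  +G: nom +3.060 → Σnom=14.060; wc +0.329/-0.287 → slack +1.783/-1.927; half-tol=0.308, Σhalf²=0.592913
  +H: nom +16.500 → Σnom=30.560; wc +0.470/-0.470 → slack +2.253/-2.397; half-tol=0.470, Σhalf²=0.813813
  +I: nom +30.400 → Σnom=60.960; wc +0.346/-0.346 → slack +2.599/-2.743; half-tol=0.346, Σhalf²=0.933529
Nominal = 60.960. Worst-case = [60.960 - 2.743, 60.960 + 2.599] = [58.217, 63.559]. RSS = √0.933529 = 0.966.

nominal=60.960 wc=[58.217,63.559] rss=0.966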